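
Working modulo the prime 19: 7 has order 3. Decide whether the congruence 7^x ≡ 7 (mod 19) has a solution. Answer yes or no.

yes

7 ∈ ⟨7⟩ iff 7^3 ≡ 1 (mod 19), since |⟨7⟩| = 3.
7^3 mod 19 = 1.
Since 1 = 1, 7 lies in the subgroup.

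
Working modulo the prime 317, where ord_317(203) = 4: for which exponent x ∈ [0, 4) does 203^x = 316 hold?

2

Successive powers of 203 modulo 317:
  203^0=1  203^1=203  203^2=316
So 203^2 ≡ 316 (mod 317), giving x = 2.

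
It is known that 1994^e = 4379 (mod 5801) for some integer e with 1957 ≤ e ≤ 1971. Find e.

1961

Compute 1994^1957 mod 5801 = 817, then multiply by 1994 repeatedly:
  1994^1957=817  1994^1958=4818  1994^1959=636  1994^1960=3566  1994^1961=4379
Found 4379 at exponent 1961.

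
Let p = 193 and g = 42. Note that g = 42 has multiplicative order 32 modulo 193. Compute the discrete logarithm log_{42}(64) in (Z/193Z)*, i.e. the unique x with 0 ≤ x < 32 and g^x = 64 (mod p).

26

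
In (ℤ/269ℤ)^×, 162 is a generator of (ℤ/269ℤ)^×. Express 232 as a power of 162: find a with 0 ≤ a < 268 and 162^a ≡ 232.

82

Baby-step giant-step with m = ceil(sqrt(268)) = 17.
Baby table (162^j mod 269 for j=0..16):
  0:1  1:162  2:151  3:252  4:205  5:123  6:20  7:12
  8:61  9:198  10:65  11:39  12:131  13:240  14:144  15:194
  16:224
Giant step factor: 162^(-17) ≡ 259 (mod 269).
Scan 232·259^i mod 269 for i = 0, 1, …:
  i=0: 232   i=1: 101   i=2: 66   i=3: 147
  i=4: 144
Match at i=4, j=14: a = 4·17 + 14 = 82.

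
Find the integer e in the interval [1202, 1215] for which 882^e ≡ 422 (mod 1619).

1215

Compute 882^1202 mod 1619 = 1068, then multiply by 882 repeatedly:
  882^1202=1068  882^1203=1337  882^1204=602  882^1205=1551  882^1206=1546
  882^1207=374  882^1208=1211  882^1209=1181  882^1210=625  882^1211=790
  882^1212=610  882^1213=512  882^1214=1502  882^1215=422
Found 422 at exponent 1215.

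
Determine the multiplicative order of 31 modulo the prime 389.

The order of 31 must divide p − 1 = 388 = 2^2 · 97.
Divisors: 1, 2, 4, 97, 194, 388.
Check each in increasing order: 31^1 ≡ 31;  31^2 ≡ 183;  31^4 ≡ 35;  31^97 ≡ 115;  31^194 ≡ 388;  31^388 ≡ 1.
Smallest exponent giving 1 is 388.

388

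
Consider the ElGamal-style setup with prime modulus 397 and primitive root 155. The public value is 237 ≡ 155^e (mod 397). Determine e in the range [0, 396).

298

Baby-step giant-step with m = ceil(sqrt(396)) = 20.
Baby table (155^j mod 397 for j=0..19):
  0:1  1:155  2:205  3:15  4:340  5:296  6:225  7:336
  8:73  9:199  10:276  11:301  12:206  13:170  14:148  15:311
  16:168  17:235  18:298  19:138
Giant step factor: 155^(-20) ≡ 306 (mod 397).
Scan 237·306^i mod 397 for i = 0, 1, …:
  i=0: 237   i=1: 268   i=2: 226   i=3: 78
  i=4: 48   i=5: 396   i=6: 91   i=7: 56
  i=8: 65   i=9: 40     …   i=13: 385
  i=14: 298
Match at i=14, j=18: e = 14·20 + 18 = 298.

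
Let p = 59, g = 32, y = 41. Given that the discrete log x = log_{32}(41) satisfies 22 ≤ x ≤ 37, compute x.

26

Compute 32^22 mod 59 = 12, then multiply by 32 repeatedly:
  32^22=12  32^23=30  32^24=16  32^25=40  32^26=41
Found 41 at exponent 26.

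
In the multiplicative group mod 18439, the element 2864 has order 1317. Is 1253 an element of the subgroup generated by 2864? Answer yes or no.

no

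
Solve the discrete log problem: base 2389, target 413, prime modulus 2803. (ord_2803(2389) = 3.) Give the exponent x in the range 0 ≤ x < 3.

2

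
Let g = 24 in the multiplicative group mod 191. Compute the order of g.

95

The order of 24 must divide p − 1 = 190 = 2 · 5 · 19.
Divisors: 1, 2, 5, 10, 19, 38, 95, 190.
Check each in increasing order: 24^1 ≡ 24;  24^2 ≡ 3;  24^5 ≡ 25;  24^10 ≡ 52;  24^19 ≡ 49;  24^38 ≡ 109;  24^95 ≡ 1.
Smallest exponent giving 1 is 95.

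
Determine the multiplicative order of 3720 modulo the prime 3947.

3946

The order of 3720 must divide p − 1 = 3946 = 2 · 1973.
Divisors: 1, 2, 1973, 3946.
Check each in increasing order: 3720^1 ≡ 3720;  3720^2 ≡ 218;  3720^1973 ≡ 3946;  3720^3946 ≡ 1.
Smallest exponent giving 1 is 3946.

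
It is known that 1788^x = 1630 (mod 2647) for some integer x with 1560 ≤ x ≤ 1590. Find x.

Compute 1788^1560 mod 2647 = 2209, then multiply by 1788 repeatedly:
  1788^1560=2209  1788^1561=368  1788^1562=1528  1788^1563=360  1788^1564=459
  1788^1565=122  1788^1566=1082  1788^1567=2306  1788^1568=1749  1788^1569=1105
  1788^1570=1078  1788^1571=448  1788^1572=1630
Found 1630 at exponent 1572.

1572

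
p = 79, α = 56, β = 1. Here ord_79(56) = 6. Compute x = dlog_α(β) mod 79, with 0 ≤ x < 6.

Successive powers of 56 modulo 79:
  56^0=1
So 56^0 ≡ 1 (mod 79), giving x = 0.

0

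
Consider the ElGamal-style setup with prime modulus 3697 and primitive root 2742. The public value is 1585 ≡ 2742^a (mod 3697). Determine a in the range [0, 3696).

Baby-step giant-step with m = ceil(sqrt(3696)) = 61.
Baby table (2742^j mod 3697 for j=0..60):
  0:1  1:2742  2:2563  3:3446  4:3097  5:3662  6:152  7:2720
  8:1391  9:2515  10:1225  11:2074  12:922  13:3073  14:703  15:1489
  16:1350  17:1003  18:3355  19:1274  20:3340  21:811  22:1865  23:879
  24:3471  25:1404  26:1191  27:1271  28:2508  29:516  30:2618  31:2679
  32:3576  33:948  34:425  35:795  36:2357  37:538  38:93  39:3610
  40:1751  41:2536  42:3352  43:442  44:3045  45:1564  46:3665  47:984
  48:3015  49:638  50:715  51:1120  52:2530  53:1688  54:3549  55:854
  56:1467  57:178  58:72  59:1483  60:3383
Giant step factor: 2742^(-61) ≡ 555 (mod 3697).
Scan 1585·555^i mod 3697 for i = 0, 1, …:
  i=0: 1585   i=1: 3486   i=2: 1199   i=3: 3682
  i=4: 2766   i=5: 875   i=6: 1318   i=7: 3181
  i=8: 1986   i=9: 524     …   i=36: 3419
  i=37: 984
Match at i=37, j=47: a = 37·61 + 47 = 2304.

2304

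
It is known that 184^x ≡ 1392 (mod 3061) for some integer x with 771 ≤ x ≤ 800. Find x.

Compute 184^771 mod 3061 = 2276, then multiply by 184 repeatedly:
  184^771=2276  184^772=2488  184^773=1703  184^774=1130  184^775=2833
  184^776=902  184^777=674  184^778=1576  184^779=2250  184^780=765
  184^781=3015  184^782=719  184^783=673  184^784=1392
Found 1392 at exponent 784.

784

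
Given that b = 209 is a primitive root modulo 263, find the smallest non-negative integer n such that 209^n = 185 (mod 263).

239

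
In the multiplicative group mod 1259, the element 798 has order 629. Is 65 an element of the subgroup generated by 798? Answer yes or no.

no

65 ∈ ⟨798⟩ iff 65^629 ≡ 1 (mod 1259), since |⟨798⟩| = 629.
65^629 mod 1259 = 1258.
Since 1258 ≠ 1, 65 does not lie in the subgroup.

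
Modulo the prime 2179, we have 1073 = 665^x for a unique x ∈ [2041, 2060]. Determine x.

Compute 665^2041 mod 2179 = 2040, then multiply by 665 repeatedly:
  665^2041=2040  665^2042=1262  665^2043=315  665^2044=291  665^2045=1763
  665^2046=93  665^2047=833  665^2048=479  665^2049=401  665^2050=827
  665^2051=847  665^2052=1073
Found 1073 at exponent 2052.

2052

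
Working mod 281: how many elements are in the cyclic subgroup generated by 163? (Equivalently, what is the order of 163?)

35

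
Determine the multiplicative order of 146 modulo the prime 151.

The order of 146 must divide p − 1 = 150 = 2 · 3 · 5^2.
Divisors: 1, 2, 3, 5, 6, 10, 15, 25, 30, 50, 75, 150.
Check each in increasing order: 146^1 ≡ 146;  146^2 ≡ 25;  146^3 ≡ 26;  146^5 ≡ 46;  146^6 ≡ 72;  146^10 ≡ 2;  146^15 ≡ 92;  146^25 ≡ 33;  146^30 ≡ 8;  146^50 ≡ 32;  146^75 ≡ 150;  146^150 ≡ 1.
Smallest exponent giving 1 is 150.

150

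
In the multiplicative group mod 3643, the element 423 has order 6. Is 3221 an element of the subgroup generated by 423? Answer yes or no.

⟨423⟩ has order 6; its elements mod 3643 are {1, 422, 423, 3220, 3221, 3642}.
3221 is in this set.

yes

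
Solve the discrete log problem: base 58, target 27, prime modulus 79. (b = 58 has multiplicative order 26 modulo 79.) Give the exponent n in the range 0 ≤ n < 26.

21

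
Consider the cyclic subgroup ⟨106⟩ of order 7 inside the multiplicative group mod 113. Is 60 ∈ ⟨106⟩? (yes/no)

60 ∈ ⟨106⟩ iff 60^7 ≡ 1 (mod 113), since |⟨106⟩| = 7.
60^7 mod 113 = 15.
Since 15 ≠ 1, 60 does not lie in the subgroup.

no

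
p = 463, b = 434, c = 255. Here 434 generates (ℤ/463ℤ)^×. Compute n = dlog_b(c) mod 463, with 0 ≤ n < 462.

340

Baby-step giant-step with m = ceil(sqrt(462)) = 22.
Baby table (434^j mod 463 for j=0..21):
  0:1  1:434  2:378  3:150  4:280  5:214  6:276  7:330
  8:153  9:193  10:422  11:263  12:244  13:332  14:95  15:23
  16:259  17:360  18:209  19:421  20:292  21:329
Giant step factor: 434^(-22) ≡ 318 (mod 463).
Scan 255·318^i mod 463 for i = 0, 1, …:
  i=0: 255   i=1: 65   i=2: 298   i=3: 312
  i=4: 134   i=5: 16   i=6: 458   i=7: 262
  i=8: 439   i=9: 239     …   i=14: 409
  i=15: 422
Match at i=15, j=10: n = 15·22 + 10 = 340.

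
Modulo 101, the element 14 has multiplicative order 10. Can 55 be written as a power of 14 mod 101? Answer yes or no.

⟨14⟩ has order 10; its elements mod 101 are {1, 6, 14, 17, 36, 65, 84, 87, 95, 100}.
55 is not in this set.

no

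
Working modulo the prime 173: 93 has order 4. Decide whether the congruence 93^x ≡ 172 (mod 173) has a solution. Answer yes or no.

172 ∈ ⟨93⟩ iff 172^4 ≡ 1 (mod 173), since |⟨93⟩| = 4.
172^4 mod 173 = 1.
Since 1 = 1, 172 lies in the subgroup.

yes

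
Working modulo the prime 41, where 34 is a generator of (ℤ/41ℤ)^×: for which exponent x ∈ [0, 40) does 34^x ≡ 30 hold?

Successive powers of 34 modulo 41:
  34^0=1  34^1=34  34^2=8  34^3=26  34^4=23  34^5=3
  34^6=20  34^7=24  34^8=37  34^9=28  34^10=9  34^11=19
  34^12=31  34^13=29  34^14=2  34^15=27  34^16=16  34^17=11
  34^18=5  34^19=6  34^20=40  34^21=7  34^22=33  34^23=15
  34^24=18  34^25=38  34^26=21  34^27=17  34^28=4  34^29=13
  34^30=32  34^31=22  34^32=10  34^33=12  34^34=39  34^35=14
  34^36=25  34^37=30
So 34^37 ≡ 30 (mod 41), giving x = 37.

37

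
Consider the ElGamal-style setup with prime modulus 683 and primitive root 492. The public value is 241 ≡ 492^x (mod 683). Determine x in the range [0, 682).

600

Baby-step giant-step with m = ceil(sqrt(682)) = 27.
Baby table (492^j mod 683 for j=0..26):
  0:1  1:492  2:282  3:95  4:296  5:153  6:146  7:117
  8:192  9:210  10:187  11:482  12:143  13:7  14:29  15:608
  16:665  17:23  18:388  19:339  20:136  21:661  22:104  23:626
  24:642  25:318  26:49
Giant step factor: 492^(-27) ≡ 323 (mod 683).
Scan 241·323^i mod 683 for i = 0, 1, …:
  i=0: 241   i=1: 664   i=2: 10   i=3: 498
  i=4: 349   i=5: 32   i=6: 91   i=7: 24
  i=8: 239   i=9: 18     …   i=21: 269
  i=22: 146
Match at i=22, j=6: x = 22·27 + 6 = 600.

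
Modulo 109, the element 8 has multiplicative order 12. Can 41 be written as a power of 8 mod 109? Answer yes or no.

yes

41 ∈ ⟨8⟩ iff 41^12 ≡ 1 (mod 109), since |⟨8⟩| = 12.
41^12 mod 109 = 1.
Since 1 = 1, 41 lies in the subgroup.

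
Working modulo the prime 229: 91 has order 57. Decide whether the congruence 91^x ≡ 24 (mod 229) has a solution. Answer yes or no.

no

24 ∈ ⟨91⟩ iff 24^57 ≡ 1 (mod 229), since |⟨91⟩| = 57.
24^57 mod 229 = 107.
Since 107 ≠ 1, 24 does not lie in the subgroup.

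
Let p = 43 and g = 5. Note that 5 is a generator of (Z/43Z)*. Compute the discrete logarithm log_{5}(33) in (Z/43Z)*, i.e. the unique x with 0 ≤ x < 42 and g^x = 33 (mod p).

13

Baby-step giant-step with m = ceil(sqrt(42)) = 7.
Baby table (5^j mod 43 for j=0..6):
  0:1  1:5  2:25  3:39  4:23  5:29  6:16
Giant step factor: 5^(-7) ≡ 7 (mod 43).
Scan 33·7^i mod 43 for i = 0, 1, …:
  i=0: 33   i=1: 16
Match at i=1, j=6: x = 1·7 + 6 = 13.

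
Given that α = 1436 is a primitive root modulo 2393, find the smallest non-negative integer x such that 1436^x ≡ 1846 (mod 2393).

Baby-step giant-step with m = ceil(sqrt(2392)) = 49.
Baby table (1436^j mod 2393 for j=0..48):
  0:1  1:1436  2:1723  3:2259  4:1409  5:1239  6:1205  7:241
  8:1484  9:1254  10:1208  11:2156  12:1867  13:852  14:649  15:1087
  16:696  17:1575  18:315  19:63  20:1927  21:864  22:1130  23:226
  24:1481  25:1732  26:825  27:165  28:33  29:1921  30:1820  31:364
  32:1030  33:206  34:1477  35:774  36:1112  37:701  38:1576  39:1751
  40:1786  41:1793  42:2273  43:2369  44:1431  45:1722  46:823  47:2079
  48:1373
Giant step factor: 1436^(-49) ≡ 1044 (mod 2393).
Scan 1846·1044^i mod 2393 for i = 0, 1, …:
  i=0: 1846   i=1: 859   i=2: 1814   i=3: 953
  i=4: 1837   i=5: 1035   i=6: 1297   i=7: 2023
  i=8: 1386   i=9: 1612   i=10: 649
Match at i=10, j=14: x = 10·49 + 14 = 504.

504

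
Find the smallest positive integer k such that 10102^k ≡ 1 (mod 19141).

The order of 10102 must divide p − 1 = 19140 = 2^2 · 3 · 5 · 11 · 29.
Divisors: 1, 2, 3, 4, 5, 6, 10, 11, 12, 15, 20, 22, 29, 30, 33, 44, 55, 58, 60, 66, 87, 110, 116, 132, 145, 165, 174, 220, 290, 319, 330, 348, 435, 580, 638, 660, 870, 957, 1276, 1595, 1740, 1914, 3190, 3828, 4785, 6380, 9570, 19140.
Check each in increasing order: 10102^1 ≡ 10102;  10102^2 ≡ 9733;  10102^3 ≡ 14590;  10102^4 ≡ 2480;  10102^5 ≡ 16532;  10102^6 ≡ 1039;  10102^10 ≡ 11826;  10102^11 ≡ 7271;  10102^12 ≡ 7625;  10102^15 ≡ 1258;  10102^20 ≡ 10130;  10102^22 ≡ 19140;  10102^29 ≡ 12431;  10102^30 ≡ 13002;  10102^33 ≡ 11870;  10102^44 ≡ 1.
Smallest exponent giving 1 is 44.

44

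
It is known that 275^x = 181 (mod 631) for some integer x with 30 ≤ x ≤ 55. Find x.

47

Compute 275^30 mod 631 = 33, then multiply by 275 repeatedly:
  275^30=33  275^31=241  275^32=20  275^33=452  275^34=624
  275^35=599  275^36=34  275^37=516  275^38=556  275^39=198
  275^40=184  275^41=120  275^42=188  275^43=589  275^44=439
  275^45=204  275^46=572  275^47=181
Found 181 at exponent 47.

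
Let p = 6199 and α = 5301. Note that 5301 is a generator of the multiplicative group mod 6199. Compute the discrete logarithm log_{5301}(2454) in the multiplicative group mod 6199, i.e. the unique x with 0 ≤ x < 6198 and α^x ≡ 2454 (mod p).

1477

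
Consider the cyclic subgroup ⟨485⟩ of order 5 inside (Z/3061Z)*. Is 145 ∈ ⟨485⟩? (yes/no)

no

⟨485⟩ has order 5; its elements mod 3061 are {1, 485, 655, 2392, 2589}.
145 is not in this set.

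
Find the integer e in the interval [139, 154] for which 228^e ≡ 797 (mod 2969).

Compute 228^139 mod 2969 = 2775, then multiply by 228 repeatedly:
  228^139=2775  228^140=303  228^141=797
Found 797 at exponent 141.

141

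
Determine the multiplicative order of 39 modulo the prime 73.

72

The order of 39 must divide p − 1 = 72 = 2^3 · 3^2.
Divisors: 1, 2, 3, 4, 6, 8, 9, 12, 18, 24, 36, 72.
Check each in increasing order: 39^1 ≡ 39;  39^2 ≡ 61;  39^3 ≡ 43;  39^4 ≡ 71;  39^6 ≡ 24;  39^8 ≡ 4;  39^9 ≡ 10;  39^12 ≡ 65;  39^18 ≡ 27;  39^24 ≡ 64;  39^36 ≡ 72;  39^72 ≡ 1.
Smallest exponent giving 1 is 72.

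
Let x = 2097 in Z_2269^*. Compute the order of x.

The order of 2097 must divide p − 1 = 2268 = 2^2 · 3^4 · 7.
Divisors: 1, 2, 3, 4, 6, 7, 9, 12, 14, 18, 21, 27, 28, 36, 42, 54, 63, 81, 84, 108, 126, 162, 189, 252, 324, 378, 567, 756, 1134, 2268.
Check each in increasing order: 2097^1 ≡ 2097;  2097^2 ≡ 87;  2097^3 ≡ 919;  2097^4 ≡ 762;  2097^6 ≡ 493;  2097^7 ≡ 1426;  2097^9 ≡ 1536;  2097^12 ≡ 266;  2097^14 ≡ 452;  2097^18 ≡ 1805;  2097^21 ≡ 156;  2097^27 ≡ 2031;  2097^28 ≡ 94;  2097^36 ≡ 2010;  2097^42 ≡ 1646;  2097^54 ≡ 2188;  2097^63 ≡ 379;  2097^81 ≡ 1126;  2097^84 ≡ 130;  2097^108 ≡ 2023;  2097^126 ≡ 694;  2097^162 ≡ 1774;  2097^189 ≡ 2091;  2097^252 ≡ 608;  2097^324 ≡ 2242;  2097^378 ≡ 2187;  2097^567 ≡ 982;  2097^756 ≡ 2186;  2097^1134 ≡ 2268;  2097^2268 ≡ 1.
Smallest exponent giving 1 is 2268.

2268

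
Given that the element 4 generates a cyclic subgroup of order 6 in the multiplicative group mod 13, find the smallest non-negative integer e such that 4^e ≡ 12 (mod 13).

3

Successive powers of 4 modulo 13:
  4^0=1  4^1=4  4^2=3  4^3=12
So 4^3 ≡ 12 (mod 13), giving e = 3.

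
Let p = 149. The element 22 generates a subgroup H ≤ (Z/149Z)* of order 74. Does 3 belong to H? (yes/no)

no

3 ∈ ⟨22⟩ iff 3^74 ≡ 1 (mod 149), since |⟨22⟩| = 74.
3^74 mod 149 = 148.
Since 148 ≠ 1, 3 does not lie in the subgroup.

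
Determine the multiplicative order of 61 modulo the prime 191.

The order of 61 must divide p − 1 = 190 = 2 · 5 · 19.
Divisors: 1, 2, 5, 10, 19, 38, 95, 190.
Check each in increasing order: 61^1 ≡ 61;  61^2 ≡ 92;  61^5 ≡ 31;  61^10 ≡ 6;  61^19 ≡ 82;  61^38 ≡ 39;  61^95 ≡ 190;  61^190 ≡ 1.
Smallest exponent giving 1 is 190.

190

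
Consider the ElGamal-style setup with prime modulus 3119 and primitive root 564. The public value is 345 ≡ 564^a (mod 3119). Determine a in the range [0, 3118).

Baby-step giant-step with m = ceil(sqrt(3118)) = 56.
Baby table (564^j mod 3119 for j=0..55):
  0:1  1:564  2:3077  3:1264  4:1764  5:3054  6:768  7:2730
  8:2053  9:743  10:1106  11:3103  12:333  13:672  14:1609  15:2966
  16:1040  17:188  18:3105  19:1461  20:588  21:1018  22:256  23:910
  24:1724  25:2327  26:2448  27:2074  28:111  29:224  30:1576  31:3068
  32:2426  33:2142  34:1035  35:487  36:196  37:1379  38:1125  39:1343
  40:2654  41:2855  42:816  43:1731  44:37  45:2154  46:1565  47:3102
  48:2888  49:714  50:345  51:1202  52:1105  53:2539  54:375  55:2527
Giant step factor: 564^(-56) ≡ 986 (mod 3119).
Scan 345·986^i mod 3119 for i = 0, 1, …:
  i=0: 345
Match at i=0, j=50: a = 0·56 + 50 = 50.

50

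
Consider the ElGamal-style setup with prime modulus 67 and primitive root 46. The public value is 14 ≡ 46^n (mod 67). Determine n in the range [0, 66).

Baby-step giant-step with m = ceil(sqrt(66)) = 9.
Baby table (46^j mod 67 for j=0..8):
  0:1  1:46  2:39  3:52  4:47  5:18  6:24  7:32
  8:65
Giant step factor: 46^(-9) ≡ 8 (mod 67).
Scan 14·8^i mod 67 for i = 0, 1, …:
  i=0: 14   i=1: 45   i=2: 25   i=3: 66
  i=4: 59   i=5: 3   i=6: 24
Match at i=6, j=6: n = 6·9 + 6 = 60.

60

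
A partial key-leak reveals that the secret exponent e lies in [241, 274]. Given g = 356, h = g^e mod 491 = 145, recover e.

257

Compute 356^241 mod 491 = 74, then multiply by 356 repeatedly:
  356^241=74  356^242=321  356^243=364  356^244=451  356^245=490
  356^246=135  356^247=433  356^248=465  356^249=73  356^250=456
  356^251=306  356^252=425  356^253=72  356^254=100  356^255=248
  356^256=399  356^257=145
Found 145 at exponent 257.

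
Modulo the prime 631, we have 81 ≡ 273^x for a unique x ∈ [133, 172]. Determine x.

164

Compute 273^133 mod 631 = 545, then multiply by 273 repeatedly:
  273^133=545  273^134=500  273^135=204  273^136=164  273^137=602
  273^138=286  273^139=465  273^140=114  273^141=203  273^142=522
  273^143=531  273^144=464  273^145=472  273^146=132  273^147=69
  273^148=538  273^149=482  273^150=338  273^151=148  273^152=20
  273^153=412  273^154=158  273^155=226  273^156=491  273^157=271
  273^158=156  273^159=311  273^160=349  273^161=627  273^162=170
  273^163=347  273^164=81
Found 81 at exponent 164.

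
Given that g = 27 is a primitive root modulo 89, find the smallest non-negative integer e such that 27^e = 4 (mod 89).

40

Baby-step giant-step with m = ceil(sqrt(88)) = 10.
Baby table (27^j mod 89 for j=0..9):
  0:1  1:27  2:17  3:14  4:22  5:60  6:18  7:41
  8:39  9:74
Giant step factor: 27^(-10) ≡ 69 (mod 89).
Scan 4·69^i mod 89 for i = 0, 1, …:
  i=0: 4   i=1: 9   i=2: 87   i=3: 40
  i=4: 1
Match at i=4, j=0: e = 4·10 + 0 = 40.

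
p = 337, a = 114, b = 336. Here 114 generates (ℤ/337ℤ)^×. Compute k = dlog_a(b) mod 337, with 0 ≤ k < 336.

Baby-step giant-step with m = ceil(sqrt(336)) = 19.
Baby table (114^j mod 337 for j=0..18):
  0:1  1:114  2:190  3:92  4:41  5:293  6:39  7:65
  8:333  9:218  10:251  11:306  12:173  13:176  14:181  15:77
  16:16  17:139  18:7
Giant step factor: 114^(-19) ≡ 106 (mod 337).
Scan 336·106^i mod 337 for i = 0, 1, …:
  i=0: 336   i=1: 231   i=2: 222   i=3: 279
  i=4: 255   i=5: 70   i=6: 6   i=7: 299
  i=8: 16
Match at i=8, j=16: k = 8·19 + 16 = 168.

168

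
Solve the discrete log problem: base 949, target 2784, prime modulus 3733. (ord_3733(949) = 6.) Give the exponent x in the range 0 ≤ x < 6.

4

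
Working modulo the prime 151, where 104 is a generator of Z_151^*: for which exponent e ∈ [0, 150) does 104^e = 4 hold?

40

Baby-step giant-step with m = ceil(sqrt(150)) = 13.
Baby table (104^j mod 151 for j=0..12):
  0:1  1:104  2:95  3:65  4:116  5:135  6:148  7:141
  8:17  9:107  10:105  11:48  12:9
Giant step factor: 104^(-13) ≡ 146 (mod 151).
Scan 4·146^i mod 151 for i = 0, 1, …:
  i=0: 4   i=1: 131   i=2: 100   i=3: 104
Match at i=3, j=1: e = 3·13 + 1 = 40.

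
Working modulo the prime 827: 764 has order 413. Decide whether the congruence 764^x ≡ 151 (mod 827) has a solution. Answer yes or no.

151 ∈ ⟨764⟩ iff 151^413 ≡ 1 (mod 827), since |⟨764⟩| = 413.
151^413 mod 827 = 826.
Since 826 ≠ 1, 151 does not lie in the subgroup.

no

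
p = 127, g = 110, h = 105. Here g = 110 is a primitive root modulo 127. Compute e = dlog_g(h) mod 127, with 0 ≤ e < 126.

7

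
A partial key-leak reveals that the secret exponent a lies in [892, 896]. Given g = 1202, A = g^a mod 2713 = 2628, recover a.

892

Compute 1202^892 mod 2713 = 2628, then multiply by 1202 repeatedly:
  1202^892=2628
Found 2628 at exponent 892.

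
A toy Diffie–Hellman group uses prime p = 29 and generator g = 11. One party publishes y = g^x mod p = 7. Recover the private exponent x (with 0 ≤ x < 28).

Successive powers of 11 modulo 29:
  11^0=1  11^1=11  11^2=5  11^3=26  11^4=25  11^5=14
  11^6=9  11^7=12  11^8=16  11^9=2  11^10=22  11^11=10
  11^12=23  11^13=21  11^14=28  11^15=18  11^16=24  11^17=3
  11^18=4  11^19=15  11^20=20  11^21=17  11^22=13  11^23=27
  11^24=7
So 11^24 ≡ 7 (mod 29), giving x = 24.

24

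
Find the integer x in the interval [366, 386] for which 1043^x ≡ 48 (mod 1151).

372

Compute 1043^366 mod 1151 = 784, then multiply by 1043 repeatedly:
  1043^366=784  1043^367=502  1043^368=1032  1043^369=191  1043^370=90
  1043^371=639  1043^372=48
Found 48 at exponent 372.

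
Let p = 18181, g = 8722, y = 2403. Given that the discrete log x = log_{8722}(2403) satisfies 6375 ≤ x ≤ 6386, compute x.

Compute 8722^6375 mod 18181 = 2041, then multiply by 8722 repeatedly:
  8722^6375=2041  8722^6376=2403
Found 2403 at exponent 6376.

6376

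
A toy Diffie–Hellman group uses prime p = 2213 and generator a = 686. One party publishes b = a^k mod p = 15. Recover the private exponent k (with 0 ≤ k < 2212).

1710

Baby-step giant-step with m = ceil(sqrt(2212)) = 48.
Baby table (686^j mod 2213 for j=0..47):
  0:1  1:686  2:1440  3:842  4:19  5:1969  6:804  7:507
  8:361  9:2003  10:1998  11:781  12:220  13:436  14:341  15:1561
  16:1967  17:1645  18:2053  19:890  20:1965  21:273  22:1386  23:1419
  24:1927  25:761  26:1991  27:405  28:1205  29:1181  30:208  31:1056
  32:765  33:309  34:1739  35:147  36:1257  37:1445  38:2059  39:580
  40:1753  41:899  42:1500  43:2168  44:112  45:1590  46:1944  47:1358
Giant step factor: 686^(-48) ≡ 1484 (mod 2213).
Scan 15·1484^i mod 2213 for i = 0, 1, …:
  i=0: 15   i=1: 130   i=2: 389   i=3: 1896
  i=4: 941   i=5: 41   i=6: 1093   i=7: 2096
  i=8: 1199   i=9: 64     …   i=34: 24
  i=35: 208
Match at i=35, j=30: k = 35·48 + 30 = 1710.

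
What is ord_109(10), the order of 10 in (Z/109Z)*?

108

The order of 10 must divide p − 1 = 108 = 2^2 · 3^3.
Divisors: 1, 2, 3, 4, 6, 9, 12, 18, 27, 36, 54, 108.
Check each in increasing order: 10^1 ≡ 10;  10^2 ≡ 100;  10^3 ≡ 19;  10^4 ≡ 81;  10^6 ≡ 34;  10^9 ≡ 101;  10^12 ≡ 66;  10^18 ≡ 64;  10^27 ≡ 33;  10^36 ≡ 63;  10^54 ≡ 108;  10^108 ≡ 1.
Smallest exponent giving 1 is 108.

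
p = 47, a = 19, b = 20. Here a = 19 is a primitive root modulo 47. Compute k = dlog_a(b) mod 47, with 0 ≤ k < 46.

9

Baby-step giant-step with m = ceil(sqrt(46)) = 7.
Baby table (19^j mod 47 for j=0..6):
  0:1  1:19  2:32  3:44  4:37  5:45  6:9
Giant step factor: 19^(-7) ≡ 11 (mod 47).
Scan 20·11^i mod 47 for i = 0, 1, …:
  i=0: 20   i=1: 32
Match at i=1, j=2: k = 1·7 + 2 = 9.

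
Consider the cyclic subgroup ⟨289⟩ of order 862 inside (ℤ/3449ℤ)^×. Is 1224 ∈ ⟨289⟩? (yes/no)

1224 ∈ ⟨289⟩ iff 1224^862 ≡ 1 (mod 3449), since |⟨289⟩| = 862.
1224^862 mod 3449 = 1.
Since 1 = 1, 1224 lies in the subgroup.

yes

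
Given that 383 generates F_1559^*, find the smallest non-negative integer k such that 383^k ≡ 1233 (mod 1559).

Baby-step giant-step with m = ceil(sqrt(1558)) = 40.
Baby table (383^j mod 1559 for j=0..39):
  0:1  1:383  2:143  3:204  4:182  5:1110  6:1082  7:1271
  8:385  9:909  10:490  11:590  12:1474  13:184  14:317  15:1368
  16:120  17:749  18:11  19:1095  20:14  21:685  22:443  23:1297
  24:989  25:1509  26:1117  27:645  28:713  29:254  30:624  31:465
  32:369  33:1017  34:1320  35:444  36:121  37:1132  38:154  39:1299
Giant step factor: 383^(-40) ≡ 867 (mod 1559).
Scan 1233·867^i mod 1559 for i = 0, 1, …:
  i=0: 1233   i=1: 1096   i=2: 801   i=3: 712
  i=4: 1499   i=5: 986   i=6: 530   i=7: 1164
  i=8: 515   i=9: 631     …   i=15: 141
  i=16: 645
Match at i=16, j=27: k = 16·40 + 27 = 667.

667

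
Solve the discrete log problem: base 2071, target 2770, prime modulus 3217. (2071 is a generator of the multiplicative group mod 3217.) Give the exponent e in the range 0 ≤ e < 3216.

Baby-step giant-step with m = ceil(sqrt(3216)) = 57.
Baby table (2071^j mod 3217 for j=0..56):
  0:1  1:2071  2:780  3:446  4:387  5:444  6:2679  7:2101
  8:1787  9:1327  10:899  11:2403  12:3131  13:2046  14:477  15:248
  16:2105  17:420  18:1230  19:2683  20:734  21:1690  22:3111  23:2447
  24:962  25:979  26:799  27:1191  28:2339  29:2484  30:381  31:886
  32:1216  33:2642  34:2682  35:1880  36:910  37:2665  38:2060  39:518
  40:1517  41:1915  42:2621  43:1012  44:1585  45:1195  46:972  47:2387
  48:2165  49:2434  50:2992  51:490  52:1435  53:2594  54:3001  55:3044
  56:2021
Giant step factor: 2071^(-57) ≡ 2422 (mod 3217).
Scan 2770·2422^i mod 3217 for i = 0, 1, …:
  i=0: 2770   i=1: 1495   i=2: 1765   i=3: 2654
  i=4: 422   i=5: 2295   i=6: 2731   i=7: 330
  i=8: 1444   i=9: 489     …   i=18: 48
  i=19: 444
Match at i=19, j=5: e = 19·57 + 5 = 1088.

1088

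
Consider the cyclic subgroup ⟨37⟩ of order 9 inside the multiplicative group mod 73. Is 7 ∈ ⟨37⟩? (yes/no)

no

7 ∈ ⟨37⟩ iff 7^9 ≡ 1 (mod 73), since |⟨37⟩| = 9.
7^9 mod 73 = 10.
Since 10 ≠ 1, 7 does not lie in the subgroup.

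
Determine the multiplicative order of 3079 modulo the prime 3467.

The order of 3079 must divide p − 1 = 3466 = 2 · 1733.
Divisors: 1, 2, 1733, 3466.
Check each in increasing order: 3079^1 ≡ 3079;  3079^2 ≡ 1463;  3079^1733 ≡ 3466;  3079^3466 ≡ 1.
Smallest exponent giving 1 is 3466.

3466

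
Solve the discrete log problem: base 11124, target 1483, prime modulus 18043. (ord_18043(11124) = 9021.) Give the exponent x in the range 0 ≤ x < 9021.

Baby-step giant-step with m = ceil(sqrt(9021)) = 95.
Baby table (11124^j mod 18043 for j=0..94):
  0:1  1:11124  2:4482  3:4959  4:6465  5:15305  6:17115  7:15567
  8:8637  9:17056  10:8799  11:14844  12:13163  13:6267  14:13999  15:13786
  16:8007  17:9620  18:17890  19:12113  20:17931  21:17122  22:3220  23:3925
  24:15683  25:17968  26:13721  27:6667  28:6978  29:2286  30:6877  31:15471
  32:5270  33:1773  34:1853  35:7666  36:5366  37:5140  38:17136  39:14612
  40:12544  41:12937  42:220  43:11475  44:11718  45:8400  46:14946  47:11102
  48:12356  49:14613  50:5625  51:17419  52:5179  53:17940  54:8980  55:7472
  56:12470  57:1696  58:11369  59:5369  60:2426  61:12539  62:11446  63:13896
  64:4723  65:15479  66:4047  67:1543  68:5439  69:5257  70:1505  71:15759
  72:15371  73:11536  74:4648  75:11157  76:10714  77:8521  78:7725  79:12134
  80:16976  81:2986  82:17144  83:13389  84:12314  85:16523  86:15854  87:7614
  88:4294  89:6635  90:11870  91:3206  92:10576  93:7064  94:2671
Giant step factor: 11124^(-95) ≡ 17109 (mod 18043).
Scan 1483·17109^i mod 18043 for i = 0, 1, …:
  i=0: 1483   i=1: 4189   i=2: 2805   i=3: 14408
  i=4: 3006   i=5: 7104   i=6: 4688   i=7: 5857
  i=8: 14634   i=9: 8438     …   i=43: 4571
  i=44: 6877
Match at i=44, j=30: x = 44·95 + 30 = 4210.

4210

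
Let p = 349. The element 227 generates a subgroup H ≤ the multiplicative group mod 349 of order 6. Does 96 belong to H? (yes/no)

no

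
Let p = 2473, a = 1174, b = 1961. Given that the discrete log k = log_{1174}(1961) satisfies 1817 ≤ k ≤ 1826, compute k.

Compute 1174^1817 mod 2473 = 1405, then multiply by 1174 repeatedly:
  1174^1817=1405  1174^1818=2452  1174^1819=76  1174^1820=196  1174^1821=115
  1174^1822=1468  1174^1823=2224  1174^1824=1961
Found 1961 at exponent 1824.

1824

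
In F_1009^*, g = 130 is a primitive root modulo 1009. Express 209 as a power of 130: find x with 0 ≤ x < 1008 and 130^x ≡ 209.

290

Baby-step giant-step with m = ceil(sqrt(1008)) = 32.
Baby table (130^j mod 1009 for j=0..31):
  0:1  1:130  2:756  3:407  4:442  5:956  6:173  7:292
  8:627  9:790  10:791  11:921  12:668  13:66  14:508  15:455
  16:628  17:920  18:538  19:319  20:101  21:13  22:681  23:747
  24:246  25:701  26:320  27:231  28:769  29:79  30:180  31:193
Giant step factor: 130^(-32) ≡ 142 (mod 1009).
Scan 209·142^i mod 1009 for i = 0, 1, …:
  i=0: 209   i=1: 417   i=2: 692   i=3: 391
  i=4: 27   i=5: 807   i=6: 577   i=7: 205
  i=8: 858   i=9: 756
Match at i=9, j=2: x = 9·32 + 2 = 290.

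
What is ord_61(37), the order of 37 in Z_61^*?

20

The order of 37 must divide p − 1 = 60 = 2^2 · 3 · 5.
Divisors: 1, 2, 3, 4, 5, 6, 10, 12, 15, 20, 30, 60.
Check each in increasing order: 37^1 ≡ 37;  37^2 ≡ 27;  37^3 ≡ 23;  37^4 ≡ 58;  37^5 ≡ 11;  37^6 ≡ 41;  37^10 ≡ 60;  37^12 ≡ 34;  37^15 ≡ 50;  37^20 ≡ 1.
Smallest exponent giving 1 is 20.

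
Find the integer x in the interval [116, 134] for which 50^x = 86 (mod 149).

118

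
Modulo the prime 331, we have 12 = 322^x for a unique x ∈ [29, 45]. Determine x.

Compute 322^29 mod 331 = 175, then multiply by 322 repeatedly:
  322^29=175  322^30=80  322^31=273  322^32=191  322^33=267
  322^34=245  322^35=112  322^36=316  322^37=135  322^38=109
  322^39=12
Found 12 at exponent 39.

39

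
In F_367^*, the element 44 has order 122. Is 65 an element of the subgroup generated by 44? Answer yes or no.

65 ∈ ⟨44⟩ iff 65^122 ≡ 1 (mod 367), since |⟨44⟩| = 122.
65^122 mod 367 = 283.
Since 283 ≠ 1, 65 does not lie in the subgroup.

no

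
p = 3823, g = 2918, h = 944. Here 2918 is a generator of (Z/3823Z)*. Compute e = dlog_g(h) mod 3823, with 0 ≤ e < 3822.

Baby-step giant-step with m = ceil(sqrt(3822)) = 62.
Baby table (2918^j mod 3823 for j=0..61):
  0:1  1:2918  2:903  3:907  4:1110  5:899  6:704  7:1321
  8:1094  9:87  10:1548  11:2101  12:2449  13:995  14:1753  15:80
  16:237  17:3426  18:3746  19:871  20:3106  21:2798  22:2459  23:3414
  24:3137  25:1504  26:3691  27:947  28:3140  29:2612  30:2577  31:3668
  32:2647  33:1486  34:866  35:3808  36:2106  37:1747  38:1687  39:2465
  40:1807  41:909  42:3123  43:2705  44:2518  45:3541  46:2892  47:1495
  48:367  49:466  50:2623  51:268  52:2132  53:1155  54:2227  55:3109
  56:83  57:1345  58:2312  59:2644  60:378  61:1980
Giant step factor: 2918^(-62) ≡ 1653 (mod 3823).
Scan 944·1653^i mod 3823 for i = 0, 1, …:
  i=0: 944   i=1: 648   i=2: 704
Match at i=2, j=6: e = 2·62 + 6 = 130.

130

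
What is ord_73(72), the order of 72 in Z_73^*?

2

The order of 72 must divide p − 1 = 72 = 2^3 · 3^2.
Divisors: 1, 2, 3, 4, 6, 8, 9, 12, 18, 24, 36, 72.
Check each in increasing order: 72^1 ≡ 72;  72^2 ≡ 1.
Smallest exponent giving 1 is 2.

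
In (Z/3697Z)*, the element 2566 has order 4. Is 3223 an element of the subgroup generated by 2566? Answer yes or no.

3223 ∈ ⟨2566⟩ iff 3223^4 ≡ 1 (mod 3697), since |⟨2566⟩| = 4.
3223^4 mod 3697 = 1154.
Since 1154 ≠ 1, 3223 does not lie in the subgroup.

no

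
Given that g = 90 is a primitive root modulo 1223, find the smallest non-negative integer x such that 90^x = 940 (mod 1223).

Baby-step giant-step with m = ceil(sqrt(1222)) = 35.
Baby table (90^j mod 1223 for j=0..34):
  0:1  1:90  2:762  3:92  4:942  5:393  6:1126  7:1054
  8:689  9:860  10:351  11:1015  12:848  13:494  14:432  15:967
  16:197  17:608  18:908  19:1002  20:901  21:372  22:459  23:951
  24:1203  25:646  26:659  27:606  28:728  29:701  30:717  31:934
  32:896  33:1145  34:318
Giant step factor: 90^(-35) ≡ 680 (mod 1223).
Scan 940·680^i mod 1223 for i = 0, 1, …:
  i=0: 940   i=1: 794   i=2: 577   i=3: 1000
  i=4: 12   i=5: 822   i=6: 49   i=7: 299
  i=8: 302   i=9: 1119     …   i=19: 70
  i=20: 1126
Match at i=20, j=6: x = 20·35 + 6 = 706.

706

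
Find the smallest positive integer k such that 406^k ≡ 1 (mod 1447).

1446

The order of 406 must divide p − 1 = 1446 = 2 · 3 · 241.
Divisors: 1, 2, 3, 6, 241, 482, 723, 1446.
Check each in increasing order: 406^1 ≡ 406;  406^2 ≡ 1325;  406^3 ≡ 1113;  406^6 ≡ 137;  406^241 ≡ 705;  406^482 ≡ 704;  406^723 ≡ 1446;  406^1446 ≡ 1.
Smallest exponent giving 1 is 1446.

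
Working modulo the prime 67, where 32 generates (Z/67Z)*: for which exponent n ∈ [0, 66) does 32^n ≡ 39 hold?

38

Baby-step giant-step with m = ceil(sqrt(66)) = 9.
Baby table (32^j mod 67 for j=0..8):
  0:1  1:32  2:19  3:5  4:26  5:28  6:25  7:63
  8:6
Giant step factor: 32^(-9) ≡ 52 (mod 67).
Scan 39·52^i mod 67 for i = 0, 1, …:
  i=0: 39   i=1: 18   i=2: 65   i=3: 30
  i=4: 19
Match at i=4, j=2: n = 4·9 + 2 = 38.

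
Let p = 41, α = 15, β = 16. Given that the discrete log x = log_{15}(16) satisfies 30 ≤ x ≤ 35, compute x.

32

Compute 15^30 mod 41 = 9, then multiply by 15 repeatedly:
  15^30=9  15^31=12  15^32=16
Found 16 at exponent 32.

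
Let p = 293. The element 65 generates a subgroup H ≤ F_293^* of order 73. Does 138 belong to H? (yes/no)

no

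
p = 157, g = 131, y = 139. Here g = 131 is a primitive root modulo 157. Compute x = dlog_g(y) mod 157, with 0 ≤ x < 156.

Baby-step giant-step with m = ceil(sqrt(156)) = 13.
Baby table (131^j mod 157 for j=0..12):
  0:1  1:131  2:48  3:8  4:106  5:70  6:64  7:63
  8:89  9:41  10:33  11:84  12:14
Giant step factor: 131^(-13) ≡ 135 (mod 157).
Scan 139·135^i mod 157 for i = 0, 1, …:
  i=0: 139   i=1: 82   i=2: 80   i=3: 124
  i=4: 98   i=5: 42   i=6: 18   i=7: 75
  i=8: 77   i=9: 33
Match at i=9, j=10: x = 9·13 + 10 = 127.

127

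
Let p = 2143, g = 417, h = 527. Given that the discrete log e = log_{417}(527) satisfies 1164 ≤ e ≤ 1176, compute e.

1175

Compute 417^1164 mod 2143 = 1649, then multiply by 417 repeatedly:
  417^1164=1649  417^1165=1873  417^1166=989  417^1167=957  417^1168=471
  417^1169=1394  417^1170=545  417^1171=107  417^1172=1759  417^1173=597
  417^1174=361  417^1175=527
Found 527 at exponent 1175.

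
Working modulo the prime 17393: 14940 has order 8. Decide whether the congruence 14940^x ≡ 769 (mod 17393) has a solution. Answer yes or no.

yes

769 ∈ ⟨14940⟩ iff 769^8 ≡ 1 (mod 17393), since |⟨14940⟩| = 8.
769^8 mod 17393 = 1.
Since 1 = 1, 769 lies in the subgroup.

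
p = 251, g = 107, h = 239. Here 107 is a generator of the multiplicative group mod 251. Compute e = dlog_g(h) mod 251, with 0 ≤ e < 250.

Baby-step giant-step with m = ceil(sqrt(250)) = 16.
Baby table (107^j mod 251 for j=0..15):
  0:1  1:107  2:154  3:163  4:122  5:2  6:214  7:57
  8:75  9:244  10:4  11:177  12:114  13:150  14:237  15:8
Giant step factor: 107^(-16) ≡ 39 (mod 251).
Scan 239·39^i mod 251 for i = 0, 1, …:
  i=0: 239   i=1: 34   i=2: 71   i=3: 8
Match at i=3, j=15: e = 3·16 + 15 = 63.

63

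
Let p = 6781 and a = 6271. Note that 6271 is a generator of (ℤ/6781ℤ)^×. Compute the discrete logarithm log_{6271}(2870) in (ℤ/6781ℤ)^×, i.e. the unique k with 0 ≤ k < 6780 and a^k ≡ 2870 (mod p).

346

Baby-step giant-step with m = ceil(sqrt(6780)) = 83.
Baby table (6271^j mod 6781 for j=0..82):
  0:1  1:6271  2:2422  3:5703  4:519  5:6550  6:2533  7:3341
  8:4902  9:2169  10:5894  11:4824  12:1263  13:65  14:755  15:1467
  16:4521  17:6611  18:5328  19:1901  20:173  21:6704  22:5365  23:3374
  24:1634  25:723  26:4225  27:1608  28:421  29:2282  30:2512  31:489
  32:1507  33:4464  34:1776  35:2894  36:2318  37:4495  38:6309  39:3385
  40:2805  41:241  42:5929  43:536  44:4661  45:3021  46:5358  47:163
  48:5023  49:1488  50:592  51:3225  52:3033  53:6019  54:2103  55:5649
  56:935  57:4601  58:6497  59:2439  60:3814  61:1007  62:1786  63:4575
  64:6195  65:496  66:4718  67:1075  68:1011  69:6527  70:701  71:1883
  72:2572  73:3794  74:4426  75:813  76:5792  77:2596  78:5116  79:1525
  80:2065  81:4686  82:3833
Giant step factor: 6271^(-83) ≡ 6699 (mod 6781).
Scan 2870·6699^i mod 6781 for i = 0, 1, …:
  i=0: 2870   i=1: 1995   i=2: 5935   i=3: 1562
  i=4: 755
Match at i=4, j=14: k = 4·83 + 14 = 346.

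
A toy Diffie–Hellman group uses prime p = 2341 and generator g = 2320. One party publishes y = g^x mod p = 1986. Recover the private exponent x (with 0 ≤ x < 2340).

1847

Baby-step giant-step with m = ceil(sqrt(2340)) = 49.
Baby table (2320^j mod 2341 for j=0..48):
  0:1  1:2320  2:441  3:103  4:178  5:944  6:1245  7:1947
  8:1251  9:1821  10:1556  11:98  12:283  13:1080  14:730  15:1057
  16:1213  17:278  18:1185  19:866  20:542  21:323  22:240  23:1983
  24:495  25:1310  26:582  27:1824  28:1493  29:1421  30:592  31:1614
  32:1221  33:110  34:31  35:1690  36:1966  37:852  38:836  39:1172
  40:1139  41:1832  42:1325  43:267  44:1416  45:697  46:1750  47:706
  48:1561
Giant step factor: 2320^(-49) ≡ 1672 (mod 2341).
Scan 1986·1672^i mod 2341 for i = 0, 1, …:
  i=0: 1986   i=1: 1054   i=2: 1856   i=3: 1407
  i=4: 2140   i=5: 1032   i=6: 187   i=7: 1311
  i=8: 816   i=9: 1890     …   i=36: 2124
  i=37: 31
Match at i=37, j=34: x = 37·49 + 34 = 1847.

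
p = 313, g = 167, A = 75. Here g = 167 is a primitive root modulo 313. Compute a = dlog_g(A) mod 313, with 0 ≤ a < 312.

38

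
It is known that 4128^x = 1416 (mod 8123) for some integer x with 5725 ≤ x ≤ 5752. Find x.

Compute 4128^5725 mod 8123 = 1591, then multiply by 4128 repeatedly:
  4128^5725=1591  4128^5726=4264  4128^5727=7374  4128^5728=2991  4128^5729=8011
  4128^5730=675  4128^5731=211  4128^5732=1847  4128^5733=5042  4128^5734=2250
  4128^5735=3411  4128^5736=3449  4128^5737=5976  4128^5738=7500  4128^5739=3247
  4128^5740=666  4128^5741=3674  4128^5742=631  4128^5743=5408  4128^5744=2220
  4128^5745=1416
Found 1416 at exponent 5745.

5745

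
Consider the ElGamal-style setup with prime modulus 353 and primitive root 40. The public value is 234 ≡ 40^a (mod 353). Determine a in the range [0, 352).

183

Baby-step giant-step with m = ceil(sqrt(352)) = 19.
Baby table (40^j mod 353 for j=0..18):
  0:1  1:40  2:188  3:107  4:44  5:348  6:153  7:119
  8:171  9:133  10:25  11:294  12:111  13:204  14:41  15:228
  16:295  17:151  18:39
Giant step factor: 40^(-19) ≡ 322 (mod 353).
Scan 234·322^i mod 353 for i = 0, 1, …:
  i=0: 234   i=1: 159   i=2: 13   i=3: 303
  i=4: 138   i=5: 311   i=6: 243   i=7: 233
  i=8: 190   i=9: 111
Match at i=9, j=12: a = 9·19 + 12 = 183.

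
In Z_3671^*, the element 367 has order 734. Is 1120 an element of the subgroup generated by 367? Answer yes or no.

no

1120 ∈ ⟨367⟩ iff 1120^734 ≡ 1 (mod 3671), since |⟨367⟩| = 734.
1120^734 mod 3671 = 3542.
Since 3542 ≠ 1, 1120 does not lie in the subgroup.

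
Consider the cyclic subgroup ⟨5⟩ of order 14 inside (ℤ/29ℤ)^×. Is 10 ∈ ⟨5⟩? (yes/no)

⟨5⟩ has order 14; its elements mod 29 are {1, 4, 5, 6, 7, 9, 13, 16, 20, 22, 23, 24, 25, 28}.
10 is not in this set.

no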